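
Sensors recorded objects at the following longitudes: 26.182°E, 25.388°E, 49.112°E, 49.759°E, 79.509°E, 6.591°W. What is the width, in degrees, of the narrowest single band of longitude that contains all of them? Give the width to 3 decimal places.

86.100°

Sort the longitudes: -6.591°, +25.388°, +26.182°, +49.112°, +49.759°, +79.509°.
Eastward gaps between consecutive values (wrapping around): 31.979°, 0.794°, 22.930°, 0.647°, 29.750°, 273.900°.
Largest gap = 273.900° ⇒ minimal covering band is its complement: 360° − 273.900° = 86.100°.
Band runs from -6.591° eastward to +79.509°.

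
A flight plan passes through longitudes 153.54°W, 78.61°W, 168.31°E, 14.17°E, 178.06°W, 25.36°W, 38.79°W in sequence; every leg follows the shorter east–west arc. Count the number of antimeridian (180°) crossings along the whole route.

Leg 1: -153.54° → -78.61°, shortest Δλ = 74.93° (east) — does not cross 180°.
Leg 2: -78.61° → +168.31°, shortest Δλ = -113.08° (west) — crosses 180°.
Leg 3: +168.31° → +14.17°, shortest Δλ = -154.14° (west) — does not cross 180°.
Leg 4: +14.17° → -178.06°, shortest Δλ = 167.77° (east) — crosses 180°.
Leg 5: -178.06° → -25.36°, shortest Δλ = 152.7° (east) — does not cross 180°.
Leg 6: -25.36° → -38.79°, shortest Δλ = -13.43° (west) — does not cross 180°.
Total crossings: 2.

2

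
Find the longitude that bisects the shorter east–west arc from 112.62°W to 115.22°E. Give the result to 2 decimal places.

178.70°W

Signed shortest Δλ from -112.62° to +115.22° is -132.16°.
Midpoint longitude = -112.62° + (-132.16°)/2 = -112.62° − 66.08° = -178.70°.
(The naïve average (-112.62 + +115.22)/2 = 1.3° is on the wrong side of the globe.)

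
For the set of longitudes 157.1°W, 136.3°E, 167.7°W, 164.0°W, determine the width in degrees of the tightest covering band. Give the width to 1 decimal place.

Sort the longitudes: -167.7°, -164.0°, -157.1°, +136.3°.
Eastward gaps between consecutive values (wrapping around): 3.7°, 6.9°, 293.4°, 56.0°.
Largest gap = 293.4° ⇒ minimal covering band is its complement: 360° − 293.4° = 66.6°.
Band runs from +136.3° eastward to -157.1°, crossing the antimeridian.

66.6°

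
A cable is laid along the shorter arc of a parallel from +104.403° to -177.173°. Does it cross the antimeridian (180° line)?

Naïve |-177.173 − 104.403| = 281.576° > 180°, so the shorter arc goes the other way round — across 180°.
Signed shortest Δλ = ((-177.173 − 104.403 + 180) mod 360) − 180 = 78.424°.
Going east by 78.424° from +104.403° passes through 180° before reaching -177.173°.

Yes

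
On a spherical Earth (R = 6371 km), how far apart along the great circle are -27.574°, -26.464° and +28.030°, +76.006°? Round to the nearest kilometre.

Δλ = 76.006 − -26.464 = 102.470°.
Δφ = 28.030 − -27.574 = 55.604°.
a = sin²(Δφ/2) + cos φ₁ · cos φ₂ · sin²(Δλ/2) = 0.693240.
c = 2·atan2(√a, √(1−a)) = 1.96761 rad → d = 6371·c ≈ 12535.63 km.

12536 km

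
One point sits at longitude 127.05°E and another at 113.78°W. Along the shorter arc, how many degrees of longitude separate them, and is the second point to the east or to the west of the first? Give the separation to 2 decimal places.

Raw difference: -113.78 − 127.05 = -240.83°.
Normalise into (−180°, 180°]: -240.83° + 360° = 119.17°.
Positive ⇒ the second point lies to the east; separation 119.17°.

119.17° east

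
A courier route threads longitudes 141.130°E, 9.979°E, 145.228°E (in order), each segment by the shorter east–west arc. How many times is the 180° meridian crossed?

0

Leg 1: +141.130° → +9.979°, shortest Δλ = -131.151° (west) — does not cross 180°.
Leg 2: +9.979° → +145.228°, shortest Δλ = 135.249° (east) — does not cross 180°.
Total crossings: 0.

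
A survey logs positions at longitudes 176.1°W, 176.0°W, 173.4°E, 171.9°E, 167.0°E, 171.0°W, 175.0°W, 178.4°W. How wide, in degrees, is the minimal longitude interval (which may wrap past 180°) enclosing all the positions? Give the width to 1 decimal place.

Sort the longitudes: -178.4°, -176.1°, -176.0°, -175.0°, -171.0°, +167.0°, +171.9°, +173.4°.
Eastward gaps between consecutive values (wrapping around): 2.3°, 0.1°, 1.0°, 4.0°, 338.0°, 4.9°, 1.5°, 8.2°.
Largest gap = 338.0° ⇒ minimal covering band is its complement: 360° − 338.0° = 22.0°.
Band runs from +167.0° eastward to -171.0°, crossing the antimeridian.

22.0°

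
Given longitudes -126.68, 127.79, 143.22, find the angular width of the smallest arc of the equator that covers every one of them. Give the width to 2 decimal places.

105.53°

Sort the longitudes: -126.68°, +127.79°, +143.22°.
Eastward gaps between consecutive values (wrapping around): 254.47°, 15.43°, 90.10°.
Largest gap = 254.47° ⇒ minimal covering band is its complement: 360° − 254.47° = 105.53°.
Band runs from +127.79° eastward to -126.68°, crossing the antimeridian.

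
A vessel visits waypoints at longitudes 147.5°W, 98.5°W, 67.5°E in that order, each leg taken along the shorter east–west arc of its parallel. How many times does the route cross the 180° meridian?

Leg 1: -147.5° → -98.5°, shortest Δλ = 49.0° (east) — does not cross 180°.
Leg 2: -98.5° → +67.5°, shortest Δλ = 166.0° (east) — does not cross 180°.
Total crossings: 0.

0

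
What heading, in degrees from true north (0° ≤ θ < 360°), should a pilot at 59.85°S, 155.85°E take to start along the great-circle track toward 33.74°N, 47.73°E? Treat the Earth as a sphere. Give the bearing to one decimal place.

274.0°

Δλ = 47.73 − 155.85 = -108.12°.
θ = atan2( sin Δλ · cos φ₂ , cos φ₁ · sin φ₂ − sin φ₁ · cos φ₂ · cos Δλ )
  = atan2(-0.79033, 0.05534) = -85.995° → normalised to [0°, 360°): 274.005°.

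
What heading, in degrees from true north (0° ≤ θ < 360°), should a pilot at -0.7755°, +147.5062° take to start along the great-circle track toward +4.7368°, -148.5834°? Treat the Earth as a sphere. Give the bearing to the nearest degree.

Δλ = -148.5834 − 147.5062 = -296.0896°; wrapped into (−180°, 180°]: 63.9104°.
θ = atan2( sin Δλ · cos φ₂ , cos φ₁ · sin φ₂ − sin φ₁ · cos φ₂ · cos Δλ )
  = atan2(0.89504, 0.08850) = 84.353° → normalised to [0°, 360°): 84.353°.

84°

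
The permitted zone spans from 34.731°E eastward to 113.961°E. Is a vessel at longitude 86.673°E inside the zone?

Band width going east from +34.731° to +113.961°: ((113.961 − 34.731) mod 360) = 79.230°.
Offset of +86.673° east of the west edge: ((86.673 − 34.731) mod 360) = 51.942°.
51.942° ≤ 79.230° ⇒ inside.

Yes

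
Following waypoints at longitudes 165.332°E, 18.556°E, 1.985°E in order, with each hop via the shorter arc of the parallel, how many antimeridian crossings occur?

Leg 1: +165.332° → +18.556°, shortest Δλ = -146.776° (west) — does not cross 180°.
Leg 2: +18.556° → +1.985°, shortest Δλ = -16.571° (west) — does not cross 180°.
Total crossings: 0.

0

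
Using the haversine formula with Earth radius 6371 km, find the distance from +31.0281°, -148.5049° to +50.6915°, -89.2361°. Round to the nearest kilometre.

5276 km

Δλ = -89.2361 − -148.5049 = 59.2688°.
Δφ = 50.6915 − 31.0281 = 19.6634°.
a = sin²(Δφ/2) + cos φ₁ · cos φ₂ · sin²(Δλ/2) = 0.161881.
c = 2·atan2(√a, √(1−a)) = 0.82815 rad → d = 6371·c ≈ 5276.17 km.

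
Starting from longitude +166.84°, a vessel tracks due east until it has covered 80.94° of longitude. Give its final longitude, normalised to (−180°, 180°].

Start at +166.84°; shift +80.94° → +247.78°.
+247.78° lies outside (−180°, 180°]; subtract 360° → -112.22°.

-112.22°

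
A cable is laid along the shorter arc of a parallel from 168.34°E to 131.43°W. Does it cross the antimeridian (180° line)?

Naïve |-131.43 − 168.34| = 299.77° > 180°, so the shorter arc goes the other way round — across 180°.
Signed shortest Δλ = ((-131.43 − 168.34 + 180) mod 360) − 180 = 60.23°.
Going east by 60.23° from +168.34° passes through 180° before reaching -131.43°.

Yes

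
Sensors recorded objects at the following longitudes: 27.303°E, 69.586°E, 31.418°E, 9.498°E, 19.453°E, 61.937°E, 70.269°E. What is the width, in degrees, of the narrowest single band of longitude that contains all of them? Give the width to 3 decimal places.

60.771°

Sort the longitudes: +9.498°, +19.453°, +27.303°, +31.418°, +61.937°, +69.586°, +70.269°.
Eastward gaps between consecutive values (wrapping around): 9.955°, 7.850°, 4.115°, 30.519°, 7.649°, 0.683°, 299.229°.
Largest gap = 299.229° ⇒ minimal covering band is its complement: 360° − 299.229° = 60.771°.
Band runs from +9.498° eastward to +70.269°.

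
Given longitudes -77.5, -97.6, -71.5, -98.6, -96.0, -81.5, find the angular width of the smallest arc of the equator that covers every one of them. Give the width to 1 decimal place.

27.1°

Sort the longitudes: -98.6°, -97.6°, -96.0°, -81.5°, -77.5°, -71.5°.
Eastward gaps between consecutive values (wrapping around): 1.0°, 1.6°, 14.5°, 4.0°, 6.0°, 332.9°.
Largest gap = 332.9° ⇒ minimal covering band is its complement: 360° − 332.9° = 27.1°.
Band runs from -98.6° eastward to -71.5°.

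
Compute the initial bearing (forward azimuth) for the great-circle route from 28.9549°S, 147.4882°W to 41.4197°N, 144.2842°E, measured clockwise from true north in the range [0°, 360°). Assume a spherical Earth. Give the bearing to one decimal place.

315.7°

Δλ = 144.2842 − -147.4882 = 291.7724°; wrapped into (−180°, 180°]: -68.2276°.
θ = atan2( sin Δλ · cos φ₂ , cos φ₁ · sin φ₂ − sin φ₁ · cos φ₂ · cos Δλ )
  = atan2(-0.69639, 0.71353) = -44.303° → normalised to [0°, 360°): 315.697°.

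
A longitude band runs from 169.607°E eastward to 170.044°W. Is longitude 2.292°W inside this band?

Band width going east from +169.607° to -170.044°: ((-170.044 − 169.607) mod 360) = 20.349°.
Offset of -2.292° east of the west edge: ((-2.292 − 169.607) mod 360) = 188.101°.
188.101° > 20.349° ⇒ outside.

No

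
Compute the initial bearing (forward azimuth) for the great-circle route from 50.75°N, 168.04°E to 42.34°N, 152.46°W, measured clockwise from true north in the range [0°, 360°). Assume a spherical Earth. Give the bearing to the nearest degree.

92°

Δλ = -152.46 − 168.04 = -320.50°; wrapped into (−180°, 180°]: 39.50°.
θ = atan2( sin Δλ · cos φ₂ , cos φ₁ · sin φ₂ − sin φ₁ · cos φ₂ · cos Δλ )
  = atan2(0.47016, -0.01553) = 91.892° → normalised to [0°, 360°): 91.892°.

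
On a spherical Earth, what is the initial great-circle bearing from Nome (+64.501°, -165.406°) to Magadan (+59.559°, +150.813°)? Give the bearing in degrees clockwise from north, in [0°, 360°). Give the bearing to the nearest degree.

Δλ = 150.813 − -165.406 = 316.219°; wrapped into (−180°, 180°]: -43.781°.
θ = atan2( sin Δλ · cos φ₂ , cos φ₁ · sin φ₂ − sin φ₁ · cos φ₂ · cos Δλ )
  = atan2(-0.35055, 0.04099) = -83.331° → normalised to [0°, 360°): 276.669°.

277°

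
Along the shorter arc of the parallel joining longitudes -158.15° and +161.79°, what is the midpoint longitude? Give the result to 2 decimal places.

Signed shortest Δλ from -158.15° to +161.79° is -40.06°.
Midpoint longitude = -158.15° + (-40.06°)/2 = -158.15° − 20.03° = -178.18°.
(The naïve average (-158.15 + +161.79)/2 = 1.82° is on the wrong side of the globe.)

-178.18°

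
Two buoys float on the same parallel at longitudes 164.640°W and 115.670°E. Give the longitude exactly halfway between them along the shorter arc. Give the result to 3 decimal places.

Signed shortest Δλ from -164.640° to +115.670° is -79.690°.
Midpoint longitude = -164.640° + (-79.690°)/2 = -164.640° − 39.845° = -204.485°.
Normalise into (−180°, 180°]: +155.515°.
(The naïve average (-164.640 + +115.670)/2 = -24.485° is on the wrong side of the globe.)

155.515°E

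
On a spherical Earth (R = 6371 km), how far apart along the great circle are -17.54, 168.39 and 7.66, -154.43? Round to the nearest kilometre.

4953 km

Δλ = -154.43 − 168.39 = -322.82°; wrapped into (−180°, 180°]: 37.18°.
Δφ = 7.66 − -17.54 = 25.20°.
a = sin²(Δφ/2) + cos φ₁ · cos φ₂ · sin²(Δλ/2) = 0.143626.
c = 2·atan2(√a, √(1−a)) = 0.77739 rad → d = 6371·c ≈ 4952.74 km.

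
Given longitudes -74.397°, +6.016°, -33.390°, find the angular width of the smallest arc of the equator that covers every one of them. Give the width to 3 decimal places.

80.413°

Sort the longitudes: -74.397°, -33.390°, +6.016°.
Eastward gaps between consecutive values (wrapping around): 41.007°, 39.406°, 279.587°.
Largest gap = 279.587° ⇒ minimal covering band is its complement: 360° − 279.587° = 80.413°.
Band runs from -74.397° eastward to +6.016°.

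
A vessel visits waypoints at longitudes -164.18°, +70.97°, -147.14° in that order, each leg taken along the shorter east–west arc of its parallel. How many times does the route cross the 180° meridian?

Leg 1: -164.18° → +70.97°, shortest Δλ = -124.85° (west) — crosses 180°.
Leg 2: +70.97° → -147.14°, shortest Δλ = 141.89° (east) — crosses 180°.
Total crossings: 2.

2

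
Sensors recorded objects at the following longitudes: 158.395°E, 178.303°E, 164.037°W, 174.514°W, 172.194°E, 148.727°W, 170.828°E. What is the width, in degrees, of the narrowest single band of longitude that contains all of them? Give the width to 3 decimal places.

52.878°

Sort the longitudes: -174.514°, -164.037°, -148.727°, +158.395°, +170.828°, +172.194°, +178.303°.
Eastward gaps between consecutive values (wrapping around): 10.477°, 15.310°, 307.122°, 12.433°, 1.366°, 6.109°, 7.183°.
Largest gap = 307.122° ⇒ minimal covering band is its complement: 360° − 307.122° = 52.878°.
Band runs from +158.395° eastward to -148.727°, crossing the antimeridian.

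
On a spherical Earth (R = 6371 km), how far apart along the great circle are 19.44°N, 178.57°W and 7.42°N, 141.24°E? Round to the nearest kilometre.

Δλ = 141.24 − -178.57 = 319.81°; wrapped into (−180°, 180°]: -40.19°.
Δφ = 7.42 − 19.44 = -12.02°.
a = sin²(Δφ/2) + cos φ₁ · cos φ₂ · sin²(Δλ/2) = 0.121346.
c = 2·atan2(√a, √(1−a)) = 0.71162 rad → d = 6371·c ≈ 4533.71 km.

4534 km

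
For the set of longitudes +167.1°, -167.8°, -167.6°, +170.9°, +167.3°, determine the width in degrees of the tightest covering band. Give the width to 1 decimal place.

Sort the longitudes: -167.8°, -167.6°, +167.1°, +167.3°, +170.9°.
Eastward gaps between consecutive values (wrapping around): 0.2°, 334.7°, 0.2°, 3.6°, 21.3°.
Largest gap = 334.7° ⇒ minimal covering band is its complement: 360° − 334.7° = 25.3°.
Band runs from +167.1° eastward to -167.6°, crossing the antimeridian.

25.3°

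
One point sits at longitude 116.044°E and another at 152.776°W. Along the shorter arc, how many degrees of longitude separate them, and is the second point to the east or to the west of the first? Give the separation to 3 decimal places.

Raw difference: -152.776 − 116.044 = -268.82°.
Normalise into (−180°, 180°]: -268.82° + 360° = 91.18°.
Positive ⇒ the second point lies to the east; separation 91.180°.

91.180° east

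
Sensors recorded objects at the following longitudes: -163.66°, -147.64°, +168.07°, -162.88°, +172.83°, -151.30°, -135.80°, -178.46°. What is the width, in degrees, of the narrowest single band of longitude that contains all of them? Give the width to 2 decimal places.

Sort the longitudes: -178.46°, -163.66°, -162.88°, -151.30°, -147.64°, -135.80°, +168.07°, +172.83°.
Eastward gaps between consecutive values (wrapping around): 14.80°, 0.78°, 11.58°, 3.66°, 11.84°, 303.87°, 4.76°, 8.71°.
Largest gap = 303.87° ⇒ minimal covering band is its complement: 360° − 303.87° = 56.13°.
Band runs from +168.07° eastward to -135.80°, crossing the antimeridian.

56.13°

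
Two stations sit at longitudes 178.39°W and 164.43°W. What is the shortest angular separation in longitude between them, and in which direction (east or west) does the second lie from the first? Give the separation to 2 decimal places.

13.96° east

Raw difference: -164.43 − -178.39 = 13.96°.
Normalise into (−180°, 180°]: 13.96° stays 13.96°.
Positive ⇒ the second point lies to the east; separation 13.96°.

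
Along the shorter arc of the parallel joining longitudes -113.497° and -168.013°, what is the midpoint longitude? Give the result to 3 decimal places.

-140.755°

Signed shortest Δλ from -113.497° to -168.013° is -54.516°.
Midpoint longitude = -113.497° + (-54.516°)/2 = -113.497° − 27.258° = -140.755°.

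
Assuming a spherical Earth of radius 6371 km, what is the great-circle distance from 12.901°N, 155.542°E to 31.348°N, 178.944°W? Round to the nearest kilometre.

Δλ = -178.944 − 155.542 = -334.486°; wrapped into (−180°, 180°]: 25.514°.
Δφ = 31.348 − 12.901 = 18.447°.
a = sin²(Δφ/2) + cos φ₁ · cos φ₂ · sin²(Δλ/2) = 0.066283.
c = 2·atan2(√a, √(1−a)) = 0.52077 rad → d = 6371·c ≈ 3317.85 km.

3318 km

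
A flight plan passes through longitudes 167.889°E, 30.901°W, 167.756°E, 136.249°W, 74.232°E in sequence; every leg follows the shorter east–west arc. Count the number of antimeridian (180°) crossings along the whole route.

4

Leg 1: +167.889° → -30.901°, shortest Δλ = 161.21° (east) — crosses 180°.
Leg 2: -30.901° → +167.756°, shortest Δλ = -161.343° (west) — crosses 180°.
Leg 3: +167.756° → -136.249°, shortest Δλ = 55.995° (east) — crosses 180°.
Leg 4: -136.249° → +74.232°, shortest Δλ = -149.519° (west) — crosses 180°.
Total crossings: 4.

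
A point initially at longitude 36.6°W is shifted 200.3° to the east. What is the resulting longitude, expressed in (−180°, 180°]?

163.7°E

Start at -36.6°; shift +200.3° → +163.7°.
+163.7° already lies in (−180°, 180°].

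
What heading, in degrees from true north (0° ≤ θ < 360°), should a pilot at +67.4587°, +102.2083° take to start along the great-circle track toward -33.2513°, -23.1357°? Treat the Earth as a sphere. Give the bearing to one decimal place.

289.1°

Δλ = -23.1357 − 102.2083 = -125.3440°.
θ = atan2( sin Δλ · cos φ₂ , cos φ₁ · sin φ₂ − sin φ₁ · cos φ₂ · cos Δλ )
  = atan2(-0.68214, 0.23662) = -70.870° → normalised to [0°, 360°): 289.130°.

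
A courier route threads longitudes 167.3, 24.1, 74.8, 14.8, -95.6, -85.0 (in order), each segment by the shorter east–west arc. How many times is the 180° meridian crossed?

0

Leg 1: +167.3° → +24.1°, shortest Δλ = -143.2° (west) — does not cross 180°.
Leg 2: +24.1° → +74.8°, shortest Δλ = 50.7° (east) — does not cross 180°.
Leg 3: +74.8° → +14.8°, shortest Δλ = -60.0° (west) — does not cross 180°.
Leg 4: +14.8° → -95.6°, shortest Δλ = -110.4° (west) — does not cross 180°.
Leg 5: -95.6° → -85.0°, shortest Δλ = 10.6° (east) — does not cross 180°.
Total crossings: 0.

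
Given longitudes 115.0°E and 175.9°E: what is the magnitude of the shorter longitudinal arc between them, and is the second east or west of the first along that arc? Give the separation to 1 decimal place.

60.9° east

Raw difference: 175.9 − 115.0 = 60.9°.
Normalise into (−180°, 180°]: 60.9° stays 60.9°.
Positive ⇒ the second point lies to the east; separation 60.9°.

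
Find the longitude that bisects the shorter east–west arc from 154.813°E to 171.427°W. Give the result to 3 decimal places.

171.693°E

Signed shortest Δλ from +154.813° to -171.427° is +33.760°.
Midpoint longitude = +154.813° + (+33.760°)/2 = +154.813° + 16.880° = +171.693°.
(The naïve average (+154.813 + -171.427)/2 = -8.307° is on the wrong side of the globe.)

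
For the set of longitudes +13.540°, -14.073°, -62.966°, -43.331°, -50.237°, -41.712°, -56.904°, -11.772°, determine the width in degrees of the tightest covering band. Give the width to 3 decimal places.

Sort the longitudes: -62.966°, -56.904°, -50.237°, -43.331°, -41.712°, -14.073°, -11.772°, +13.540°.
Eastward gaps between consecutive values (wrapping around): 6.062°, 6.667°, 6.906°, 1.619°, 27.639°, 2.301°, 25.312°, 283.494°.
Largest gap = 283.494° ⇒ minimal covering band is its complement: 360° − 283.494° = 76.506°.
Band runs from -62.966° eastward to +13.540°.

76.506°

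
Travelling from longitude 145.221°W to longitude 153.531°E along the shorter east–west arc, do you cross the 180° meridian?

Yes

Naïve |153.531 − -145.221| = 298.752° > 180°, so the shorter arc goes the other way round — across 180°.
Signed shortest Δλ = ((153.531 − -145.221 + 180) mod 360) − 180 = -61.248°.
Going west by 61.248° from -145.221° passes through 180° before reaching +153.531°.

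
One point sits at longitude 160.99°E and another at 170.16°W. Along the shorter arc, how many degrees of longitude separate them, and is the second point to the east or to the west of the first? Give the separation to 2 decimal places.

28.85° east

Raw difference: -170.16 − 160.99 = -331.15°.
Normalise into (−180°, 180°]: -331.15° + 360° = 28.85°.
Positive ⇒ the second point lies to the east; separation 28.85°.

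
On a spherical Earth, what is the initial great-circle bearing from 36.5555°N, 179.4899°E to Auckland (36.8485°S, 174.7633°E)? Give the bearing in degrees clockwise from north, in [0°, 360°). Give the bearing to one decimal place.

Δλ = 174.7633 − 179.4899 = -4.7266°.
θ = atan2( sin Δλ · cos φ₂ , cos φ₁ · sin φ₂ − sin φ₁ · cos φ₂ · cos Δλ )
  = atan2(-0.06594, -0.95672) = -176.057° → normalised to [0°, 360°): 183.943°.

183.9°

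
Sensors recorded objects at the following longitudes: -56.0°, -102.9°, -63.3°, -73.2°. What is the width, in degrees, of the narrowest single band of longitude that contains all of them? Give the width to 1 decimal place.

Sort the longitudes: -102.9°, -73.2°, -63.3°, -56.0°.
Eastward gaps between consecutive values (wrapping around): 29.7°, 9.9°, 7.3°, 313.1°.
Largest gap = 313.1° ⇒ minimal covering band is its complement: 360° − 313.1° = 46.9°.
Band runs from -102.9° eastward to -56.0°.

46.9°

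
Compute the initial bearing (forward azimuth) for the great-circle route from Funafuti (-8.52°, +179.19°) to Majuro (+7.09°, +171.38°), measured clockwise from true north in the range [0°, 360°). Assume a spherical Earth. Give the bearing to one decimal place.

Δλ = 171.38 − 179.19 = -7.81°.
θ = atan2( sin Δλ · cos φ₂ , cos φ₁ · sin φ₂ − sin φ₁ · cos φ₂ · cos Δλ )
  = atan2(-0.13485, 0.26772) = -26.734° → normalised to [0°, 360°): 333.266°.

333.3°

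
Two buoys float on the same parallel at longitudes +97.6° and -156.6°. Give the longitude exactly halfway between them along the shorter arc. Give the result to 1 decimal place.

Signed shortest Δλ from +97.6° to -156.6° is +105.8°.
Midpoint longitude = +97.6° + (+105.8°)/2 = +97.6° + 52.9° = +150.5°.
(The naïve average (+97.6 + -156.6)/2 = -29.5° is on the wrong side of the globe.)

+150.5°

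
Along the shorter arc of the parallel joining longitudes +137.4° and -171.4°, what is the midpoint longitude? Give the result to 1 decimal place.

Signed shortest Δλ from +137.4° to -171.4° is +51.2°.
Midpoint longitude = +137.4° + (+51.2°)/2 = +137.4° + 25.6° = +163.0°.
(The naïve average (+137.4 + -171.4)/2 = -17.0° is on the wrong side of the globe.)

+163.0°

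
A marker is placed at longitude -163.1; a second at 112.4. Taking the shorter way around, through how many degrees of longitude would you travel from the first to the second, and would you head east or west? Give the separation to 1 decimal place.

84.5° west

Raw difference: 112.4 − -163.1 = 275.5°.
Normalise into (−180°, 180°]: 275.5° − 360° = -84.5°.
Negative ⇒ the second point lies to the west; separation 84.5°.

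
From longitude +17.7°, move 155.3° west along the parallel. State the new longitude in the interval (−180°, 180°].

Start at +17.7°; shift −155.3° → -137.6°.
-137.6° already lies in (−180°, 180°].

-137.6°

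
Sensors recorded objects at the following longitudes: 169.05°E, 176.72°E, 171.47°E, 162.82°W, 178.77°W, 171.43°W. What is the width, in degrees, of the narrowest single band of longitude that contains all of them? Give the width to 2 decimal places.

28.13°

Sort the longitudes: -178.77°, -171.43°, -162.82°, +169.05°, +171.47°, +176.72°.
Eastward gaps between consecutive values (wrapping around): 7.34°, 8.61°, 331.87°, 2.42°, 5.25°, 4.51°.
Largest gap = 331.87° ⇒ minimal covering band is its complement: 360° − 331.87° = 28.13°.
Band runs from +169.05° eastward to -162.82°, crossing the antimeridian.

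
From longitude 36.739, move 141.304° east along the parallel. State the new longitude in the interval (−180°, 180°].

Start at +36.739°; shift +141.304° → +178.043°.
+178.043° already lies in (−180°, 180°].

+178.043°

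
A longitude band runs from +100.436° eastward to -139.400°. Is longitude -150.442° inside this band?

Yes

Band width going east from +100.436° to -139.400°: ((-139.400 − 100.436) mod 360) = 120.164°.
Offset of -150.442° east of the west edge: ((-150.442 − 100.436) mod 360) = 109.122°.
109.122° ≤ 120.164° ⇒ inside.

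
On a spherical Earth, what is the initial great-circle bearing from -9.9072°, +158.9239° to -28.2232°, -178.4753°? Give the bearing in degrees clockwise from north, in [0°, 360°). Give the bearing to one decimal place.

Δλ = -178.4753 − 158.9239 = -337.3992°; wrapped into (−180°, 180°]: 22.6008°.
θ = atan2( sin Δλ · cos φ₂ , cos φ₁ · sin φ₂ − sin φ₁ · cos φ₂ · cos Δλ )
  = atan2(0.33862, -0.32590) = 133.903° → normalised to [0°, 360°): 133.903°.

133.9°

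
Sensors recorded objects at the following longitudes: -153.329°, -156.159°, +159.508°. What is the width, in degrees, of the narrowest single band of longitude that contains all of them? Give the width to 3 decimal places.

47.163°

Sort the longitudes: -156.159°, -153.329°, +159.508°.
Eastward gaps between consecutive values (wrapping around): 2.830°, 312.837°, 44.333°.
Largest gap = 312.837° ⇒ minimal covering band is its complement: 360° − 312.837° = 47.163°.
Band runs from +159.508° eastward to -153.329°, crossing the antimeridian.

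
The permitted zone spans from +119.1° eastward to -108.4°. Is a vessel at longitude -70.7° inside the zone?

No

Band width going east from +119.1° to -108.4°: ((-108.4 − 119.1) mod 360) = 132.5°.
Offset of -70.7° east of the west edge: ((-70.7 − 119.1) mod 360) = 170.2°.
170.2° > 132.5° ⇒ outside.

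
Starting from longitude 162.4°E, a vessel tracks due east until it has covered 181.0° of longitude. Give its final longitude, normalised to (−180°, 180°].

16.6°W

Start at +162.4°; shift +181.0° → +343.4°.
+343.4° lies outside (−180°, 180°]; subtract 360° → -16.6°.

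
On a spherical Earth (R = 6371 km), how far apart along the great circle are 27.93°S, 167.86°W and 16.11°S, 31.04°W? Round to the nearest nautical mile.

7161 nmi

Δλ = -31.04 − -167.86 = 136.82°.
Δφ = -16.11 − -27.93 = 11.82°.
a = sin²(Δφ/2) + cos φ₁ · cos φ₂ · sin²(Δλ/2) = 0.744500.
c = 2·atan2(√a, √(1−a)) = 2.08174 rad → d = 6371·c ≈ 13262.75 km ≈ 7161.31 nmi.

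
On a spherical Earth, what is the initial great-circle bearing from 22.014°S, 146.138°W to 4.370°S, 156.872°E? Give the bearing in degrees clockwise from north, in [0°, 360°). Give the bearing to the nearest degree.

Δλ = 156.872 − -146.138 = 303.010°; wrapped into (−180°, 180°]: -56.990°.
θ = atan2( sin Δλ · cos φ₂ , cos φ₁ · sin φ₂ − sin φ₁ · cos φ₂ · cos Δλ )
  = atan2(-0.83614, 0.13297) = -80.964° → normalised to [0°, 360°): 279.036°.

279°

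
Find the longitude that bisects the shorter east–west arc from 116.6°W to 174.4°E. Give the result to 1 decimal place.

151.1°W

Signed shortest Δλ from -116.6° to +174.4° is -69.0°.
Midpoint longitude = -116.6° + (-69.0°)/2 = -116.6° − 34.5° = -151.1°.
(The naïve average (-116.6 + +174.4)/2 = 28.9° is on the wrong side of the globe.)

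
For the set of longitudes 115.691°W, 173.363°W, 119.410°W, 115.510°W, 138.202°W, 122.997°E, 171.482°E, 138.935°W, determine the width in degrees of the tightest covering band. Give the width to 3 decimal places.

Sort the longitudes: -173.363°, -138.935°, -138.202°, -119.410°, -115.691°, -115.510°, +122.997°, +171.482°.
Eastward gaps between consecutive values (wrapping around): 34.428°, 0.733°, 18.792°, 3.719°, 0.181°, 238.507°, 48.485°, 15.155°.
Largest gap = 238.507° ⇒ minimal covering band is its complement: 360° − 238.507° = 121.493°.
Band runs from +122.997° eastward to -115.510°, crossing the antimeridian.

121.493°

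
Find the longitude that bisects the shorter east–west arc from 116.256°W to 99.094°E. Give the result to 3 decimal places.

Signed shortest Δλ from -116.256° to +99.094° is -144.650°.
Midpoint longitude = -116.256° + (-144.650°)/2 = -116.256° − 72.325° = -188.581°.
Normalise into (−180°, 180°]: +171.419°.
(The naïve average (-116.256 + +99.094)/2 = -8.581° is on the wrong side of the globe.)

171.419°E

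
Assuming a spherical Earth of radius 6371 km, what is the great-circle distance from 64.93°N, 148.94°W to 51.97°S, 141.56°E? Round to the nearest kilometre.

Δλ = 141.56 − -148.94 = 290.50°; wrapped into (−180°, 180°]: -69.50°.
Δφ = -51.97 − 64.93 = -116.90°.
a = sin²(Δφ/2) + cos φ₁ · cos φ₂ · sin²(Δλ/2) = 0.811030.
c = 2·atan2(√a, √(1−a)) = 2.24217 rad → d = 6371·c ≈ 14284.85 km.

14285 km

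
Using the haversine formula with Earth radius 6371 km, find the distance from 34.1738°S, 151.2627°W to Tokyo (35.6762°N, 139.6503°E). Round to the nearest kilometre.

Δλ = 139.6503 − -151.2627 = 290.9130°; wrapped into (−180°, 180°]: -69.0870°.
Δφ = 35.6762 − -34.1738 = 69.8500°.
a = sin²(Δφ/2) + cos φ₁ · cos φ₂ · sin²(Δλ/2) = 0.543847.
c = 2·atan2(√a, √(1−a)) = 1.65860 rad → d = 6371·c ≈ 10566.96 km.

10567 km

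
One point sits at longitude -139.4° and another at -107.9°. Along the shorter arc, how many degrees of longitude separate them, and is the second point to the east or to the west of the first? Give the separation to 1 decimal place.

Raw difference: -107.9 − -139.4 = 31.5°.
Normalise into (−180°, 180°]: 31.5° stays 31.5°.
Positive ⇒ the second point lies to the east; separation 31.5°.

31.5° east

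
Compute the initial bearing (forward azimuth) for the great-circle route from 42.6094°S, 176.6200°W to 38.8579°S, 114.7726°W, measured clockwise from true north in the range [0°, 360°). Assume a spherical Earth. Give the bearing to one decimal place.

Δλ = -114.7726 − -176.6200 = 61.8474°.
θ = atan2( sin Δλ · cos φ₂ , cos φ₁ · sin φ₂ − sin φ₁ · cos φ₂ · cos Δλ )
  = atan2(0.68658, -0.21302) = 107.237° → normalised to [0°, 360°): 107.237°.

107.2°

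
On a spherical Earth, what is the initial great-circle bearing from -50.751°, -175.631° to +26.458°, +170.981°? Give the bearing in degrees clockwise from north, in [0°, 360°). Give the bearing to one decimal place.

347.8°

Δλ = 170.981 − -175.631 = 346.612°; wrapped into (−180°, 180°]: -13.388°.
θ = atan2( sin Δλ · cos φ₂ , cos φ₁ · sin φ₂ − sin φ₁ · cos φ₂ · cos Δλ )
  = atan2(-0.20729, 0.95634) = -12.230° → normalised to [0°, 360°): 347.770°.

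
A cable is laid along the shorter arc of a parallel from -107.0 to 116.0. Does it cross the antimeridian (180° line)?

Yes

Naïve |116.0 − -107.0| = 223.0° > 180°, so the shorter arc goes the other way round — across 180°.
Signed shortest Δλ = ((116.0 − -107.0 + 180) mod 360) − 180 = -137.0°.
Going west by 137.0° from -107.0° passes through 180° before reaching +116.0°.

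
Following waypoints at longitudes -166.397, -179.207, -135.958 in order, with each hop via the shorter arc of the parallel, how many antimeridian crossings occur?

0

Leg 1: -166.397° → -179.207°, shortest Δλ = -12.81° (west) — does not cross 180°.
Leg 2: -179.207° → -135.958°, shortest Δλ = 43.249° (east) — does not cross 180°.
Total crossings: 0.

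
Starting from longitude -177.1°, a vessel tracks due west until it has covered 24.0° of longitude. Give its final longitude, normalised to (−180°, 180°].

Start at -177.1°; shift −24.0° → -201.1°.
-201.1° lies outside (−180°, 180°]; add 360° → +158.9°.

+158.9°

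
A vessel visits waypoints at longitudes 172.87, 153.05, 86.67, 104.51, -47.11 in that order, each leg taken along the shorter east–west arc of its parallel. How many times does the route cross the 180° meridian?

0

Leg 1: +172.87° → +153.05°, shortest Δλ = -19.82° (west) — does not cross 180°.
Leg 2: +153.05° → +86.67°, shortest Δλ = -66.38° (west) — does not cross 180°.
Leg 3: +86.67° → +104.51°, shortest Δλ = 17.84° (east) — does not cross 180°.
Leg 4: +104.51° → -47.11°, shortest Δλ = -151.62° (west) — does not cross 180°.
Total crossings: 0.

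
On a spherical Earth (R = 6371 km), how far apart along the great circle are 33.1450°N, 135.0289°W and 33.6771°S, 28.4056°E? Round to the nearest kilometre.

Δλ = 28.4056 − -135.0289 = 163.4345°.
Δφ = -33.6771 − 33.1450 = -66.8221°.
a = sin²(Δφ/2) + cos φ₁ · cos φ₂ · sin²(Δλ/2) = 0.985518.
c = 2·atan2(√a, √(1−a)) = 2.90033 rad → d = 6371·c ≈ 18478.00 km.

18478 km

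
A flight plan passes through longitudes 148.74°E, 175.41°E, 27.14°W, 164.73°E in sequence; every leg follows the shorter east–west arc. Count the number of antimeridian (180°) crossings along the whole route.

2

Leg 1: +148.74° → +175.41°, shortest Δλ = 26.67° (east) — does not cross 180°.
Leg 2: +175.41° → -27.14°, shortest Δλ = 157.45° (east) — crosses 180°.
Leg 3: -27.14° → +164.73°, shortest Δλ = -168.13° (west) — crosses 180°.
Total crossings: 2.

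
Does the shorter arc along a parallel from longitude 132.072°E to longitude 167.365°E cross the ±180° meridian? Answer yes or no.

No

Signed shortest Δλ = ((167.365 − 132.072 + 180) mod 360) − 180 = 35.293°.
Going east by 35.293° from +132.072° reaches +167.365° without touching 180°.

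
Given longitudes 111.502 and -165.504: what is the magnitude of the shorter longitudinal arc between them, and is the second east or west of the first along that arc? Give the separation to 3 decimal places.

82.994° east

Raw difference: -165.504 − 111.502 = -277.006°.
Normalise into (−180°, 180°]: -277.006° + 360° = 82.994°.
Positive ⇒ the second point lies to the east; separation 82.994°.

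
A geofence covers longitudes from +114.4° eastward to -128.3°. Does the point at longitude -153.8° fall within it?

Band width going east from +114.4° to -128.3°: ((-128.3 − 114.4) mod 360) = 117.3°.
Offset of -153.8° east of the west edge: ((-153.8 − 114.4) mod 360) = 91.8°.
91.8° ≤ 117.3° ⇒ inside.

Yes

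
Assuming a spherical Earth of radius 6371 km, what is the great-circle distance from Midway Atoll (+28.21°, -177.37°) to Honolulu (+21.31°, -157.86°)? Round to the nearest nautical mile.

Δλ = -157.86 − -177.37 = 19.51°.
Δφ = 21.31 − 28.21 = -6.90°.
a = sin²(Δφ/2) + cos φ₁ · cos φ₂ · sin²(Δλ/2) = 0.027190.
c = 2·atan2(√a, √(1−a)) = 0.33130 rad → d = 6371·c ≈ 2110.72 km ≈ 1139.70 nmi.

1140 nmi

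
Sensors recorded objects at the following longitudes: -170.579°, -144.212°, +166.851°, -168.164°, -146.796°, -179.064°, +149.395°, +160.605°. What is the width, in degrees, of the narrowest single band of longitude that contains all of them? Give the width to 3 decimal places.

Sort the longitudes: -179.064°, -170.579°, -168.164°, -146.796°, -144.212°, +149.395°, +160.605°, +166.851°.
Eastward gaps between consecutive values (wrapping around): 8.485°, 2.415°, 21.368°, 2.584°, 293.607°, 11.210°, 6.246°, 14.085°.
Largest gap = 293.607° ⇒ minimal covering band is its complement: 360° − 293.607° = 66.393°.
Band runs from +149.395° eastward to -144.212°, crossing the antimeridian.

66.393°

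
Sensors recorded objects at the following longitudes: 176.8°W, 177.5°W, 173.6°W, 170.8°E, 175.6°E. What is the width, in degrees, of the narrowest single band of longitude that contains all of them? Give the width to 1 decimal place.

15.6°

Sort the longitudes: -177.5°, -176.8°, -173.6°, +170.8°, +175.6°.
Eastward gaps between consecutive values (wrapping around): 0.7°, 3.2°, 344.4°, 4.8°, 6.9°.
Largest gap = 344.4° ⇒ minimal covering band is its complement: 360° − 344.4° = 15.6°.
Band runs from +170.8° eastward to -173.6°, crossing the antimeridian.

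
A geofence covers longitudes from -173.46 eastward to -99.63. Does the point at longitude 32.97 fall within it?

No

Band width going east from -173.46° to -99.63°: ((-99.63 − -173.46) mod 360) = 73.83°.
Offset of +32.97° east of the west edge: ((32.97 − -173.46) mod 360) = 206.43°.
206.43° > 73.83° ⇒ outside.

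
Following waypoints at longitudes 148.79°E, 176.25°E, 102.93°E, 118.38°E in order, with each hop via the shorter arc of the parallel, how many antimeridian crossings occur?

Leg 1: +148.79° → +176.25°, shortest Δλ = 27.46° (east) — does not cross 180°.
Leg 2: +176.25° → +102.93°, shortest Δλ = -73.32° (west) — does not cross 180°.
Leg 3: +102.93° → +118.38°, shortest Δλ = 15.45° (east) — does not cross 180°.
Total crossings: 0.

0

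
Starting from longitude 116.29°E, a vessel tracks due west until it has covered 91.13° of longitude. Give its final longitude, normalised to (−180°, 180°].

25.16°E

Start at +116.29°; shift −91.13° → +25.16°.
+25.16° already lies in (−180°, 180°].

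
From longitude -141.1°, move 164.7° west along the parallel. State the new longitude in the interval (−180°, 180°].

+54.2°

Start at -141.1°; shift −164.7° → -305.8°.
-305.8° lies outside (−180°, 180°]; add 360° → +54.2°.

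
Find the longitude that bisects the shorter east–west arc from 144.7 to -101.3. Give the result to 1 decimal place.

-158.3°

Signed shortest Δλ from +144.7° to -101.3° is +114.0°.
Midpoint longitude = +144.7° + (+114.0°)/2 = +144.7° + 57.0° = +201.7°.
Normalise into (−180°, 180°]: -158.3°.
(The naïve average (+144.7 + -101.3)/2 = 21.7° is on the wrong side of the globe.)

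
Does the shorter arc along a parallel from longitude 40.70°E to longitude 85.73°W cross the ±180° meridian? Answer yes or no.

Signed shortest Δλ = ((-85.73 − 40.70 + 180) mod 360) − 180 = -126.43°.
Going west by 126.43° from +40.70° reaches -85.73° without touching 180°.

No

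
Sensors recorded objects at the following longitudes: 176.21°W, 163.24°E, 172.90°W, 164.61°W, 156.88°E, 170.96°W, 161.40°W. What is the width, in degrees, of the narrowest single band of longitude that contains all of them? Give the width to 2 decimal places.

Sort the longitudes: -176.21°, -172.90°, -170.96°, -164.61°, -161.40°, +156.88°, +163.24°.
Eastward gaps between consecutive values (wrapping around): 3.31°, 1.94°, 6.35°, 3.21°, 318.28°, 6.36°, 20.55°.
Largest gap = 318.28° ⇒ minimal covering band is its complement: 360° − 318.28° = 41.72°.
Band runs from +156.88° eastward to -161.40°, crossing the antimeridian.

41.72°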